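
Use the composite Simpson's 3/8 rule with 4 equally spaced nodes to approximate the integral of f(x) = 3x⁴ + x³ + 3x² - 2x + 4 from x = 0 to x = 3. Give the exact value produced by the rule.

198.75

h = (3 − 0)/3 = 1.
Nodes x₀,…,x₃ = 0, 1, 2, 3.
f(x) = 3x⁴ + x³ + 3x² - 2x + 4: f₀=4, f₁=9, f₂=68, f₃=295.
(3h/8)·[f₀ + 3f₁ + 3f₂ + f₃] = 0.375·(530) = 198.75.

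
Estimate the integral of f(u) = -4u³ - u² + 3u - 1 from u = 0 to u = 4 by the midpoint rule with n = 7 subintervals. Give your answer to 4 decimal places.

h = (4 − 0)/7 = 0.571429.
Midpoints m₁,…,m₇ = 0.285714, 0.857143, 1.428571, 2, 2.571429, 3.142857, 3.714286.
f(m₁)=-0.317784, f(m₂)=-1.682216, f(m₃)=-10.416910, f(m₄)=-31, f(m₅)=-67.909621, f(m₆)=-125.623907, f(m₇)=-208.620991.
h·[f(m₁) + f(m₂) + f(m₃) + f(m₄) + f(m₅) + f(m₆) + f(m₇)] = 0.571429·(-445.571429) = -254.6122.

-254.6122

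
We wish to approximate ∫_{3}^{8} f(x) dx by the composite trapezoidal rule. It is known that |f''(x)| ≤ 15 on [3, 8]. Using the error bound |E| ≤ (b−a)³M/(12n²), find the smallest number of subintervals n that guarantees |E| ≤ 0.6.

17

Need 1875/(12n²) ≤ 0.6.
n² ≥ 1875/(12·0.6) = 260.417 ⇒ n ≥ 16.1374, so the smallest n is 17.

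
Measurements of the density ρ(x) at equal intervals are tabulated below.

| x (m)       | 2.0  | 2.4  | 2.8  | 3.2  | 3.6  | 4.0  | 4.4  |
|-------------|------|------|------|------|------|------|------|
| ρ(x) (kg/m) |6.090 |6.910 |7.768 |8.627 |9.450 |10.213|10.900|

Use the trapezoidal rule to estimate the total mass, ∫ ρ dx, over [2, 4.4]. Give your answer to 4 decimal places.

h = 0.4, n = 6.
(h/2)·[y₀ + 2y₁ + 2y₂ + 2y₃ + 2y₄ + 2y₅ + y₆] = 0.2·(102.926) = 20.5852.

20.5852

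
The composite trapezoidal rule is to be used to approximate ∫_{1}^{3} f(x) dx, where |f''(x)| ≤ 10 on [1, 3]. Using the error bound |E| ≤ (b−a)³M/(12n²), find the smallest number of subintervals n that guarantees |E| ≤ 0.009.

28

Need 80/(12n²) ≤ 0.009.
n² ≥ 80/(12·0.009) = 740.741 ⇒ n ≥ 27.2166, so the smallest n is 28.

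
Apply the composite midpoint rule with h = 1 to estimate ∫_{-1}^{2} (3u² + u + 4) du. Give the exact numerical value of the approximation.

21.75

h = (2 − (-1))/3 = 1.
Midpoints m₁,…,m₃ = -0.5, 0.5, 1.5.
f(m₁)=4.25, f(m₂)=5.25, f(m₃)=12.25.
h·[f(m₁) + f(m₂) + f(m₃)] = 1·(21.75) = 21.75.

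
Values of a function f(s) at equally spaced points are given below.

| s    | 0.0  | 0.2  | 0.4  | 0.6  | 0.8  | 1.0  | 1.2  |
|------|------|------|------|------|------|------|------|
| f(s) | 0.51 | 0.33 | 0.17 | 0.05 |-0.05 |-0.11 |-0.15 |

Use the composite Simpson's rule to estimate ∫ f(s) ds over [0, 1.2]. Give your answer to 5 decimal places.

0.11200

h = 0.2, n = 6.
(h/3)·[y₀ + 4y₁ + 2y₂ + 4y₃ + 2y₄ + 4y₅ + y₆] = 0.066667·(1.68) = 0.11200.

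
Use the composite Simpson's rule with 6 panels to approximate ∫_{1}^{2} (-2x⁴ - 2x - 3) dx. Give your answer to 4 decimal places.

-18.4002

h = (2 − 1)/6 = 0.166667.
Nodes x₀,…,x₆ = 1, 1.166667, 1.333333, 1.5, 1.666667, 1.833333, 2.
f(x) = -2x⁴ - 2x - 3: f₀=-7, f₁=-9.038580, f₂=-11.987654, f₃=-16.125, f₄=-21.765432, f₅=-29.260802, f₆=-39.
(h/3)·[f₀ + 4f₁ + 2f₂ + 4f₃ + 2f₄ + 4f₅ + f₆] = 0.055556·(-331.203704) = -18.4002.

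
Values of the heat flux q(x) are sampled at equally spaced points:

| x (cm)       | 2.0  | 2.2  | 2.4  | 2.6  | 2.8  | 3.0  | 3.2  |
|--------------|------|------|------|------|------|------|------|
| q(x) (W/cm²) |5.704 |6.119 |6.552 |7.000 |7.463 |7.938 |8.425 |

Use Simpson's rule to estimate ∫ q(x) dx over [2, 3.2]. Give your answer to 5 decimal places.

h = 0.2, n = 6.
(h/3)·[y₀ + 4y₁ + 2y₂ + 4y₃ + 2y₄ + 4y₅ + y₆] = 0.066667·(126.387) = 8.42580.

8.42580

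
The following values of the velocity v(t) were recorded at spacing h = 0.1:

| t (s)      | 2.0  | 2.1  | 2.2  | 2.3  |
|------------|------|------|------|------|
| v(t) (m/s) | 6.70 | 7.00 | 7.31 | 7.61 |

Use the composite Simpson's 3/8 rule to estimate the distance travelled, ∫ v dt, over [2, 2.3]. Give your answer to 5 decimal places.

2.14650

h = 0.1, n = 3.
(3h/8)·[y₀ + 3y₁ + 3y₂ + y₃] = 0.0375·(57.24) = 2.14650.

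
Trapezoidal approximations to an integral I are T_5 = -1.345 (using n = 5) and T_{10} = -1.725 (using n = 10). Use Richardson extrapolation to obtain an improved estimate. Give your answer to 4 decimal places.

-1.8517

R = (4·T_{10} − T_5) / 3 = (4·(-1.725) − (-1.345))/3 = (-5.555)/3 = -1.8517.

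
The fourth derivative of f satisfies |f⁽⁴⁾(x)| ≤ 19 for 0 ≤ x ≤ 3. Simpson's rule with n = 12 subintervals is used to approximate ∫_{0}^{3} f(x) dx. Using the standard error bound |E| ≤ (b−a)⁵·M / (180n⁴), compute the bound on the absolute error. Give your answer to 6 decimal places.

|E| ≤ (3)⁵·19 / (180·12⁴) = 4617/3732480 = 0.001237.

0.001237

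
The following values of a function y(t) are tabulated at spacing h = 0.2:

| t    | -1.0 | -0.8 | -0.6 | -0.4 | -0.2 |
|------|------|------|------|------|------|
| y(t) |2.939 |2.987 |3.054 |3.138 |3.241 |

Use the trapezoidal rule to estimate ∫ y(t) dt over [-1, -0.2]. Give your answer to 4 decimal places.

2.4538

h = 0.2, n = 4.
(h/2)·[y₀ + 2y₁ + 2y₂ + 2y₃ + y₄] = 0.1·(24.538) = 2.4538.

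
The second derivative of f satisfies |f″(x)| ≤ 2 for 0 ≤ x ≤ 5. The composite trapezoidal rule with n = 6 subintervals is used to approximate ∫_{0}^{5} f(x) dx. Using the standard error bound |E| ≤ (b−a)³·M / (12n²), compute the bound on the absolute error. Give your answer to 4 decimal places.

0.5787

|E| ≤ (5)³·2 / (12·6²) = 250/432 = 0.5787.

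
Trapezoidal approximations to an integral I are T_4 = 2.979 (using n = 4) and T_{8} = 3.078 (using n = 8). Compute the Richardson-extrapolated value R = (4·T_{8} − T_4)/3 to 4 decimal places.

R = (4·T_{8} − T_4) / 3 = (4·3.078 − 2.979)/3 = (9.333)/3 = 3.1110.

3.1110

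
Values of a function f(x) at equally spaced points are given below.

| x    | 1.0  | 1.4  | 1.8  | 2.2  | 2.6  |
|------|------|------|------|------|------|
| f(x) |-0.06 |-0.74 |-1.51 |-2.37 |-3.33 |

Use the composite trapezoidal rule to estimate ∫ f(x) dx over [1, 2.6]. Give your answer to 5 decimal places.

h = 0.4, n = 4.
(h/2)·[y₀ + 2y₁ + 2y₂ + 2y₃ + y₄] = 0.2·(-12.63) = -2.52600.

-2.52600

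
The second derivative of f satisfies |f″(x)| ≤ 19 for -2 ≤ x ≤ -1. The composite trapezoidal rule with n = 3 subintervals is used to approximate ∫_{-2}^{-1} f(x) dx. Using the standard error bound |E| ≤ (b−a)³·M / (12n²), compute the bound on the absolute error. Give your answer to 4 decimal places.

0.1759

|E| ≤ (1)³·19 / (12·3²) = 19/108 = 0.1759.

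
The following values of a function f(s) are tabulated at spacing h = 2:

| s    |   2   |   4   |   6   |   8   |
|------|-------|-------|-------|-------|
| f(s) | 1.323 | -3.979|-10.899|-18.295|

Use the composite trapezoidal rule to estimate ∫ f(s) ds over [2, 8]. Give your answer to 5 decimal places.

h = 2, n = 3.
(h/2)·[y₀ + 2y₁ + 2y₂ + y₃] = 1·(-46.728) = -46.72800.

-46.72800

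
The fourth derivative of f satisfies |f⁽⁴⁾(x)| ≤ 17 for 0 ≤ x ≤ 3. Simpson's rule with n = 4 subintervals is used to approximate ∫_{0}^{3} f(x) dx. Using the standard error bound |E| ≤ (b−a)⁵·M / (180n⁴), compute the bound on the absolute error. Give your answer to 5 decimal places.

|E| ≤ (3)⁵·17 / (180·4⁴) = 4131/46080 = 0.08965.

0.08965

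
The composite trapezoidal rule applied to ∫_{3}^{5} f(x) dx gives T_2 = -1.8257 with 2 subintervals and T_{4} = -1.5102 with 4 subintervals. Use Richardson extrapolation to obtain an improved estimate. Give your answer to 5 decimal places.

-1.40503

R = (4·T_{4} − T_2) / 3 = (4·(-1.5102) − (-1.8257))/3 = (-4.2151)/3 = -1.40503.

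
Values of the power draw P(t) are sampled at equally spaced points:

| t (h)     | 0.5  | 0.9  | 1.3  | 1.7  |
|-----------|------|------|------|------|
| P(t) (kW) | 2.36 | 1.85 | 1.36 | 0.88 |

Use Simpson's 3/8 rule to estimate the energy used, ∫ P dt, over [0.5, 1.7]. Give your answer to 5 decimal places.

h = 0.4, n = 3.
(3h/8)·[y₀ + 3y₁ + 3y₂ + y₃] = 0.15·(12.87) = 1.93050.

1.93050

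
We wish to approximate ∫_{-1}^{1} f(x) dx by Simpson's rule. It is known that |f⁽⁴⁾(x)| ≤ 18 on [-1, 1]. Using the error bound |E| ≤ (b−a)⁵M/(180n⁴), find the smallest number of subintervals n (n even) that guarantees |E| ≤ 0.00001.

Need 576/(180n⁴) ≤ 0.00001.
n⁴ ≥ 576/(180·0.00001) = 320000 ⇒ n ≥ 23.7841, so the smallest even n is 24. (n must be even for Simpson's rule.)

24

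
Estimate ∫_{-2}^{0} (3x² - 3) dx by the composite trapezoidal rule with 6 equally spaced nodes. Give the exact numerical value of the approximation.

2.16

h = (0 − (-2))/5 = 0.4.
Nodes x₀,…,x₅ = -2, -1.6, -1.2, -0.8, -0.4, 0.
f(x) = 3x² - 3: f₀=9, f₁=4.68, f₂=1.32, f₃=-1.08, f₄=-2.52, f₅=-3.
(h/2)·[f₀ + 2f₁ + 2f₂ + 2f₃ + 2f₄ + f₅] = 0.2·(10.8) = 2.16.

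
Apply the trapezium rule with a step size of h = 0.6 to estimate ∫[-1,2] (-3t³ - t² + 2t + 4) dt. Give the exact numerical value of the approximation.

-0.24

h = (2 − (-1))/5 = 0.6.
Nodes t₀,…,t₅ = -1, -0.4, 0.2, 0.8, 1.4, 2.
f(t) = -3t³ - t² + 2t + 4: f₀=4, f₁=3.232, f₂=4.336, f₃=3.424, f₄=-3.392, f₅=-20.
(h/2)·[f₀ + 2f₁ + 2f₂ + 2f₃ + 2f₄ + f₅] = 0.3·(-0.8) = -0.24.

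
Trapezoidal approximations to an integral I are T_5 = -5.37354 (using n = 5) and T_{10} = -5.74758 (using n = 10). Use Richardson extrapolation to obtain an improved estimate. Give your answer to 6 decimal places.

R = (4·T_{10} − T_5) / 3 = (4·(-5.74758) − (-5.37354))/3 = (-17.61678)/3 = -5.872260.

-5.872260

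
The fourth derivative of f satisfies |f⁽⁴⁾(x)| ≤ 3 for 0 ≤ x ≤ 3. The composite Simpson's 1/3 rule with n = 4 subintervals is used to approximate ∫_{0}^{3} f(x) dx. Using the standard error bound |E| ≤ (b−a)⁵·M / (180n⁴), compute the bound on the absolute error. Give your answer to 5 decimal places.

0.01582

|E| ≤ (3)⁵·3 / (180·4⁴) = 729/46080 = 0.01582.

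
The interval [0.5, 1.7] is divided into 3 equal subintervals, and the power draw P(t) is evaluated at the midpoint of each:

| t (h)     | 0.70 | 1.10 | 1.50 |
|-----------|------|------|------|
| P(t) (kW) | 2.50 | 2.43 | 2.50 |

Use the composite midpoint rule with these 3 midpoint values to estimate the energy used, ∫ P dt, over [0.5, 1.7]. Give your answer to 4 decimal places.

2.9720

h = 0.4, n = 3.
h·[y(m₁) + y(m₂) + y(m₃)] = 0.4·(7.43) = 2.9720.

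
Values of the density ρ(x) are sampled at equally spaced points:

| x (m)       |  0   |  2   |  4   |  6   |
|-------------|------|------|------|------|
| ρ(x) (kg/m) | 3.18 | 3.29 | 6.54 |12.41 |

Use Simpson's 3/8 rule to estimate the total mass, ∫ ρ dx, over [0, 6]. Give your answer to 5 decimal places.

h = 2, n = 3.
(3h/8)·[y₀ + 3y₁ + 3y₂ + y₃] = 0.75·(45.08) = 33.81000.

33.81000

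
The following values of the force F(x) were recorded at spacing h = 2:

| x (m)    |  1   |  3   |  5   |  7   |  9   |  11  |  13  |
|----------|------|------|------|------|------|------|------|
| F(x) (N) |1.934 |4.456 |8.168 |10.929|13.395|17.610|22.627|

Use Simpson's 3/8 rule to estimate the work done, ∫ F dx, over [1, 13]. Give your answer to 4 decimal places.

132.9795

h = 2, n = 6.
(3h/8)·[y₀ + 3y₁ + 3y₂ + 2y₃ + 3y₄ + 3y₅ + y₆] = 0.75·(177.306) = 132.9795.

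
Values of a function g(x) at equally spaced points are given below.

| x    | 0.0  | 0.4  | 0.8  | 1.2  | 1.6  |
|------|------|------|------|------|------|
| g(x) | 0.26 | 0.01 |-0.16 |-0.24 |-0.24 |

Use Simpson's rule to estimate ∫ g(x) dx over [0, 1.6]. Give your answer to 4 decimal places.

h = 0.4, n = 4.
(h/3)·[y₀ + 4y₁ + 2y₂ + 4y₃ + y₄] = 0.133333·(-1.22) = -0.1627.

-0.1627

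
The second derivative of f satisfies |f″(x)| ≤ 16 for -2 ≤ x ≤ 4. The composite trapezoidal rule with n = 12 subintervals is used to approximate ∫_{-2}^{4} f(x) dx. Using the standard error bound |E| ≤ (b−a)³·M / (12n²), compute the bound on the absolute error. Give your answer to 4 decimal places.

2.0000

|E| ≤ (6)³·16 / (12·12²) = 3456/1728 = 2.0000.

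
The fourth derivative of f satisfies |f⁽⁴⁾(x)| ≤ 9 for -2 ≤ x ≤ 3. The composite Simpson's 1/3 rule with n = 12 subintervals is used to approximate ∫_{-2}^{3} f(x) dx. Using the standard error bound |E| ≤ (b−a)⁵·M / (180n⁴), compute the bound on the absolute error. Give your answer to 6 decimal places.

|E| ≤ (5)⁵·9 / (180·12⁴) = 28125/3732480 = 0.007535.

0.007535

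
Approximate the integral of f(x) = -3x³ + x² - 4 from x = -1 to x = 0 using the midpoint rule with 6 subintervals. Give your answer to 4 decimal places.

-2.9294

h = (0 − (-1))/6 = 0.166667.
Midpoints m₁,…,m₆ = -0.916667, -0.75, -0.583333, -0.416667, -0.25, -0.083333.
f(m₁)=-0.848958, f(m₂)=-2.171875, f(m₃)=-3.064236, f(m₄)=-3.609375, f(m₅)=-3.890625, f(m₆)=-3.991319.
h·[f(m₁) + f(m₂) + f(m₃) + f(m₄) + f(m₅) + f(m₆)] = 0.166667·(-17.576389) = -2.9294.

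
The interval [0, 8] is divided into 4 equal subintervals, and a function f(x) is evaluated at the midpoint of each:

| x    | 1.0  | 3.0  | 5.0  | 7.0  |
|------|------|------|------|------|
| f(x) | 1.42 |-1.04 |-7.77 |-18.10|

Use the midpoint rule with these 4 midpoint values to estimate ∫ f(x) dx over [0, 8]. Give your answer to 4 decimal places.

h = 2, n = 4.
h·[y(m₁) + y(m₂) + y(m₃) + y(m₄)] = 2·(-25.49) = -50.9800.

-50.9800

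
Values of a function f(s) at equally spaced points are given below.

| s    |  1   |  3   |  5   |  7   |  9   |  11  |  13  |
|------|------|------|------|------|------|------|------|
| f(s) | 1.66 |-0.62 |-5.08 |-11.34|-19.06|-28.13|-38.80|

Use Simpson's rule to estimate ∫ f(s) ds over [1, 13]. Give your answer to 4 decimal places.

h = 2, n = 6.
(h/3)·[y₀ + 4y₁ + 2y₂ + 4y₃ + 2y₄ + 4y₅ + y₆] = 0.666667·(-245.78) = -163.8533.

-163.8533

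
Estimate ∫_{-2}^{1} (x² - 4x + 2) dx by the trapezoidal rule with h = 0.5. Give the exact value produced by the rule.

h = (1 − (-2))/6 = 0.5.
Nodes x₀,…,x₆ = -2, -1.5, -1, -0.5, 0, 0.5, 1.
f(x) = x² - 4x + 2: f₀=14, f₁=10.25, f₂=7, f₃=4.25, f₄=2, f₅=0.25, f₆=-1.
(h/2)·[f₀ + 2f₁ + 2f₂ + 2f₃ + 2f₄ + 2f₅ + f₆] = 0.25·(60.5) = 15.125.

15.125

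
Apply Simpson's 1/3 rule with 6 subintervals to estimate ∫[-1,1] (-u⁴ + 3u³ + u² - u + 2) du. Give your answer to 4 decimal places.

h = (1 − (-1))/6 = 0.333333.
Nodes u₀,…,u₆ = -1, -0.666667, -0.333333, 0, 0.333333, 0.666667, 1.
f(u) = -u⁴ + 3u³ + u² - u + 2: f₀=0, f₁=2.024691, f₂=2.320988, f₃=2, f₄=1.876543, f₅=2.469136, f₆=4.
(h/3)·[f₀ + 4f₁ + 2f₂ + 4f₃ + 2f₄ + 4f₅ + f₆] = 0.111111·(38.370370) = 4.2634.

4.2634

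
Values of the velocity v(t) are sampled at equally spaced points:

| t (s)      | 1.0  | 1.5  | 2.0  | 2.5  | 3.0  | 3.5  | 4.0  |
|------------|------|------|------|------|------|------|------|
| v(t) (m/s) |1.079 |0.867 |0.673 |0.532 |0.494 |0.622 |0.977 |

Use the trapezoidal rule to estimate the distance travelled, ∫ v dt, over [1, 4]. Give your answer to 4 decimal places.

2.1080

h = 0.5, n = 6.
(h/2)·[y₀ + 2y₁ + 2y₂ + 2y₃ + 2y₄ + 2y₅ + y₆] = 0.25·(8.432) = 2.1080.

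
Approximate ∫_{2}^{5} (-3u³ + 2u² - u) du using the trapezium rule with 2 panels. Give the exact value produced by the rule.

-422.4375

h = (5 − 2)/2 = 1.5.
Nodes u₀,…,u₂ = 2, 3.5, 5.
f(u) = -3u³ + 2u² - u: f₀=-18, f₁=-107.625, f₂=-330.
(h/2)·[f₀ + 2f₁ + f₂] = 0.75·(-563.25) = -422.4375.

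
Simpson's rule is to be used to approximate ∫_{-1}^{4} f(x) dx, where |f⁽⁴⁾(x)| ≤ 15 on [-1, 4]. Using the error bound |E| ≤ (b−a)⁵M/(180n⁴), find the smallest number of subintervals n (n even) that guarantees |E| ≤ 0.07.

Need 46875/(180n⁴) ≤ 0.07.
n⁴ ≥ 46875/(180·0.07) = 3720.24 ⇒ n ≥ 7.8098, so the smallest even n is 8. (n must be even for Simpson's rule.)

8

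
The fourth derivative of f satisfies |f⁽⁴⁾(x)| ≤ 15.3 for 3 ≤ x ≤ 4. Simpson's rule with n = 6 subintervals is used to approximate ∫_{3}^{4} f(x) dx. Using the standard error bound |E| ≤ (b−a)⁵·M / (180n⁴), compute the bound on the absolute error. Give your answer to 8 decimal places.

|E| ≤ (1)⁵·15.3 / (180·6⁴) = 15.3/233280 = 0.00006559.

0.00006559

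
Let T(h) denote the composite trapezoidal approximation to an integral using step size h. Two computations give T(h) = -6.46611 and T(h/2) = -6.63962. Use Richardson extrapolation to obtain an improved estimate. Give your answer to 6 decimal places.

-6.697457

R = (4·T(h/2) − T(h)) / 3 = (4·(-6.63962) − (-6.46611))/3 = (-20.09237)/3 = -6.697457.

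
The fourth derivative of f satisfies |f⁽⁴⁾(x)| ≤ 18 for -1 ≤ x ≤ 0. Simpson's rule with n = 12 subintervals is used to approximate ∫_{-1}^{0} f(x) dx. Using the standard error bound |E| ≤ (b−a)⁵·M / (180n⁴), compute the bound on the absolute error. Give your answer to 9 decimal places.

|E| ≤ (1)⁵·18 / (180·12⁴) = 18/3732480 = 0.000004823.

0.000004823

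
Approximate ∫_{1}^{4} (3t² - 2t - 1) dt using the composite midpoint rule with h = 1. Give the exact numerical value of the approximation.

h = (4 − 1)/3 = 1.
Midpoints m₁,…,m₃ = 1.5, 2.5, 3.5.
f(m₁)=2.75, f(m₂)=12.75, f(m₃)=28.75.
h·[f(m₁) + f(m₂) + f(m₃)] = 1·(44.25) = 44.25.

44.25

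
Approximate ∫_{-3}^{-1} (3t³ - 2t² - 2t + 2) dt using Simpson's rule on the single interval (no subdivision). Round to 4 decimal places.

-65.3333

S = (b−a)/6 · [f(-3) + 4f(-2) + f(-1)] = 0.333333·[(-91) + 4·(-26) + (-1)] = -65.3333.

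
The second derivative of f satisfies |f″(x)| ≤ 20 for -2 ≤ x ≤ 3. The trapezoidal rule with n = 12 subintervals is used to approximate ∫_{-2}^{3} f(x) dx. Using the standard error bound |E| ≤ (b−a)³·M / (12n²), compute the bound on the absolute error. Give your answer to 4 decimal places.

|E| ≤ (5)³·20 / (12·12²) = 2500/1728 = 1.4468.

1.4468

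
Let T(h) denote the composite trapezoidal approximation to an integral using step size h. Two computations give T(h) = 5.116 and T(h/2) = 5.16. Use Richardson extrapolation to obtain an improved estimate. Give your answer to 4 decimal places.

R = (4·T(h/2) − T(h)) / 3 = (4·5.16 − 5.116)/3 = (15.524)/3 = 5.1747.

5.1747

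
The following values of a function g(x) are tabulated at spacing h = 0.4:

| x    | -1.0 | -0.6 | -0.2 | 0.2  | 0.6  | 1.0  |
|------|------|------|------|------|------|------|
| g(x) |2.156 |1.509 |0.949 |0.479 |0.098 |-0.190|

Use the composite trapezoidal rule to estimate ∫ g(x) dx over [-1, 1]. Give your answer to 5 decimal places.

h = 0.4, n = 5.
(h/2)·[y₀ + 2y₁ + 2y₂ + 2y₃ + 2y₄ + y₅] = 0.2·(8.036) = 1.60720.

1.60720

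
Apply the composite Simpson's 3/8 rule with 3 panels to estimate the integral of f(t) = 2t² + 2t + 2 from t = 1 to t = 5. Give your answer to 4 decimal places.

h = (5 − 1)/3 = 1.333333.
Nodes t₀,…,t₃ = 1, 2.333333, 3.666667, 5.
f(t) = 2t² + 2t + 2: f₀=6, f₁=17.555556, f₂=36.222222, f₃=62.
(3h/8)·[f₀ + 3f₁ + 3f₂ + f₃] = 0.5·(229.333333) = 114.6667.

114.6667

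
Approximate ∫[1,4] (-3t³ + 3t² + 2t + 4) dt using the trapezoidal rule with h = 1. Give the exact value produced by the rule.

h = (4 − 1)/3 = 1.
Nodes t₀,…,t₃ = 1, 2, 3, 4.
f(t) = -3t³ + 3t² + 2t + 4: f₀=6, f₁=-4, f₂=-44, f₃=-132.
(h/2)·[f₀ + 2f₁ + 2f₂ + f₃] = 0.5·(-222) = -111.

-111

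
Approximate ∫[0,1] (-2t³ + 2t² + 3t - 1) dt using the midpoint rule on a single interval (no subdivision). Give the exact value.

M = (b−a)·f(0.5) = 1·(0.75) = 0.75.

0.75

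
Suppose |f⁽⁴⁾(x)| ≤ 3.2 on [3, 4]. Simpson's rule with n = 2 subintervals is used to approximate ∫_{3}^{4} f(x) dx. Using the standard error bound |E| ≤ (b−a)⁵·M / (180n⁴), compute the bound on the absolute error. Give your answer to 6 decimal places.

0.001111

|E| ≤ (1)⁵·3.2 / (180·2⁴) = 3.2/2880 = 0.001111.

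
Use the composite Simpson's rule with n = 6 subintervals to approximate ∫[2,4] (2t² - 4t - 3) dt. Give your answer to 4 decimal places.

h = (4 − 2)/6 = 0.333333.
Nodes t₀,…,t₆ = 2, 2.333333, 2.666667, 3, 3.333333, 3.666667, 4.
f(t) = 2t² - 4t - 3: f₀=-3, f₁=-1.444444, f₂=0.555556, f₃=3, f₄=5.888889, f₅=9.222222, f₆=13.
(h/3)·[f₀ + 4f₁ + 2f₂ + 4f₃ + 2f₄ + 4f₅ + f₆] = 0.111111·(66) = 7.3333.

7.3333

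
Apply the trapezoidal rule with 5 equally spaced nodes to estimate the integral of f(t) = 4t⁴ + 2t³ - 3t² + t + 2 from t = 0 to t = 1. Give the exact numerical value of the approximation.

h = (1 − 0)/4 = 0.25.
Nodes t₀,…,t₄ = 0, 0.25, 0.5, 0.75, 1.
f(t) = 4t⁴ + 2t³ - 3t² + t + 2: f₀=2, f₁=2.109375, f₂=2.25, f₃=3.171875, f₄=6.
(h/2)·[f₀ + 2f₁ + 2f₂ + 2f₃ + f₄] = 0.125·(23.0625) = 2.8828125.

2.8828125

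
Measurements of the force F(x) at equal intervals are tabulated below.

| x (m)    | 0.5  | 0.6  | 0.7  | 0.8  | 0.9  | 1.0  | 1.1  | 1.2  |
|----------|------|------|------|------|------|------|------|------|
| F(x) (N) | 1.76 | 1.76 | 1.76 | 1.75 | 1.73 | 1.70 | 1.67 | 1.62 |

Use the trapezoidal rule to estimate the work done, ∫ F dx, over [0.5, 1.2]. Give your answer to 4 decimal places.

h = 0.1, n = 7.
(h/2)·[y₀ + 2y₁ + 2y₂ + 2y₃ + 2y₄ + 2y₅ + 2y₆ + y₇] = 0.05·(24.12) = 1.2060.

1.2060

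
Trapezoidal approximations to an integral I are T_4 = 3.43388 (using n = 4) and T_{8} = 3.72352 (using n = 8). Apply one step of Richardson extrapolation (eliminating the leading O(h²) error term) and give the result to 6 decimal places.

R = (4·T_{8} − T_4) / 3 = (4·3.72352 − 3.43388)/3 = (11.46020)/3 = 3.820067.

3.820067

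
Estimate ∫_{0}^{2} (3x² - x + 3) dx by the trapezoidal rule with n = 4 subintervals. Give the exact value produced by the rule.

12.25

h = (2 − 0)/4 = 0.5.
Nodes x₀,…,x₄ = 0, 0.5, 1, 1.5, 2.
f(x) = 3x² - x + 3: f₀=3, f₁=3.25, f₂=5, f₃=8.25, f₄=13.
(h/2)·[f₀ + 2f₁ + 2f₂ + 2f₃ + f₄] = 0.25·(49) = 12.25.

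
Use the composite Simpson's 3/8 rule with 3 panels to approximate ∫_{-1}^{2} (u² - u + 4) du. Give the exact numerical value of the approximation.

h = (2 − (-1))/3 = 1.
Nodes u₀,…,u₃ = -1, 0, 1, 2.
f(u) = u² - u + 4: f₀=6, f₁=4, f₂=4, f₃=6.
(3h/8)·[f₀ + 3f₁ + 3f₂ + f₃] = 0.375·(36) = 13.5.

13.5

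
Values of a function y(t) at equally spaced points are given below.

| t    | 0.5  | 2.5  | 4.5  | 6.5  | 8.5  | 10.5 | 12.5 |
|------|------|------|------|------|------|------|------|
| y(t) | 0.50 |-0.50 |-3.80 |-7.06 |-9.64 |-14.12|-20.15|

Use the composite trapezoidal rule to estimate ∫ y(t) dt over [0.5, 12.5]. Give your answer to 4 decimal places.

-89.8900

h = 2, n = 6.
(h/2)·[y₀ + 2y₁ + 2y₂ + 2y₃ + 2y₄ + 2y₅ + y₆] = 1·(-89.89) = -89.8900.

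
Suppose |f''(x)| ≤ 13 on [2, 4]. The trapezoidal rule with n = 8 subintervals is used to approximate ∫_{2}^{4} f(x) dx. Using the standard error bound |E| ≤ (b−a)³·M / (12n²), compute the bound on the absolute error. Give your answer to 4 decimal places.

|E| ≤ (2)³·13 / (12·8²) = 104/768 = 0.1354.

0.1354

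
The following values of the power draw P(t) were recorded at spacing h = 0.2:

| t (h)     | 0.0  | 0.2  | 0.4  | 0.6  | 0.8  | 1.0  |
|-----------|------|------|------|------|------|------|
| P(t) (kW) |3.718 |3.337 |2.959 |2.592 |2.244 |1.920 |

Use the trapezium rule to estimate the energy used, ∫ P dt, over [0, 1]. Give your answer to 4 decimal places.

h = 0.2, n = 5.
(h/2)·[y₀ + 2y₁ + 2y₂ + 2y₃ + 2y₄ + y₅] = 0.1·(27.902) = 2.7902.

2.7902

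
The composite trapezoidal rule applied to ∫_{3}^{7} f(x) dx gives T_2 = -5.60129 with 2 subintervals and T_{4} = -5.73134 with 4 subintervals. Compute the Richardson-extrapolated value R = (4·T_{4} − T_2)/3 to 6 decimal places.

-5.774690

R = (4·T_{4} − T_2) / 3 = (4·(-5.73134) − (-5.60129))/3 = (-17.32407)/3 = -5.774690.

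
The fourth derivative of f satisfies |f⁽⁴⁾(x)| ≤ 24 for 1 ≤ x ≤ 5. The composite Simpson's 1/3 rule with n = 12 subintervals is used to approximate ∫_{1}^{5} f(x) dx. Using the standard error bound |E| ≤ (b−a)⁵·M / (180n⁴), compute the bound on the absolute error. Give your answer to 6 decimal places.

0.006584

|E| ≤ (4)⁵·24 / (180·12⁴) = 24576/3732480 = 0.006584.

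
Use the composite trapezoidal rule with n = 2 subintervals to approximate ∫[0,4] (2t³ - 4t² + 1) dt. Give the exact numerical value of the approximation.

68

h = (4 − 0)/2 = 2.
Nodes t₀,…,t₂ = 0, 2, 4.
f(t) = 2t³ - 4t² + 1: f₀=1, f₁=1, f₂=65.
(h/2)·[f₀ + 2f₁ + f₂] = 1·(68) = 68.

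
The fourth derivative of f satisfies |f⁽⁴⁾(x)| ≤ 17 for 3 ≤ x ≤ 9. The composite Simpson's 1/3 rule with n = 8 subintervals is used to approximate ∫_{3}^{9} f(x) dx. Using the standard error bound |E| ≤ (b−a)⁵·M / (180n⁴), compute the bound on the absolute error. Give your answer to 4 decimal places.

0.1793

|E| ≤ (6)⁵·17 / (180·8⁴) = 132192/737280 = 0.1793.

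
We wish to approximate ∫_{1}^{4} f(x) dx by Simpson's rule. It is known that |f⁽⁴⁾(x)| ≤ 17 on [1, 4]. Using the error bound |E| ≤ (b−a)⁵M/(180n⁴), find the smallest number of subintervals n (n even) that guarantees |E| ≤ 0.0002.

20

Need 4131/(180n⁴) ≤ 0.0002.
n⁴ ≥ 4131/(180·0.0002) = 114750 ⇒ n ≥ 18.4051, so the smallest even n is 20. (n must be even for Simpson's rule.)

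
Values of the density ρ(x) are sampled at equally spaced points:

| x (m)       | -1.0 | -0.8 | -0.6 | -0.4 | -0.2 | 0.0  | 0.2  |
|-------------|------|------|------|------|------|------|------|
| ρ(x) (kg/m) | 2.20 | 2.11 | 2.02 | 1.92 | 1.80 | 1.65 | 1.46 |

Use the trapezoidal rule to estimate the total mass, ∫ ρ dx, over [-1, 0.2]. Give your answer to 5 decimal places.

2.26600

h = 0.2, n = 6.
(h/2)·[y₀ + 2y₁ + 2y₂ + 2y₃ + 2y₄ + 2y₅ + y₆] = 0.1·(22.66) = 2.26600.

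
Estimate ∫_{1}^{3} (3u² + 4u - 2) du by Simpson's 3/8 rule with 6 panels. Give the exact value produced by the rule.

38

h = (3 − 1)/6 = 0.333333.
Nodes u₀,…,u₆ = 1, 1.333333, 1.666667, 2, 2.333333, 2.666667, 3.
f(u) = 3u² + 4u - 2: f₀=5, f₁=8.666667, f₂=13, f₃=18, f₄=23.666667, f₅=30, f₆=37.
(3h/8)·[f₀ + 3f₁ + 3f₂ + 2f₃ + 3f₄ + 3f₅ + f₆] = 0.125·(304) = 38.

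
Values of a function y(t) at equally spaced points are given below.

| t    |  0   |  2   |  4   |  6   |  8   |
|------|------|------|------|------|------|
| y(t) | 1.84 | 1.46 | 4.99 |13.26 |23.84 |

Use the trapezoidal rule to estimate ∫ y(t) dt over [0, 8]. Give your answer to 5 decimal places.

h = 2, n = 4.
(h/2)·[y₀ + 2y₁ + 2y₂ + 2y₃ + y₄] = 1·(65.10) = 65.10000.

65.10000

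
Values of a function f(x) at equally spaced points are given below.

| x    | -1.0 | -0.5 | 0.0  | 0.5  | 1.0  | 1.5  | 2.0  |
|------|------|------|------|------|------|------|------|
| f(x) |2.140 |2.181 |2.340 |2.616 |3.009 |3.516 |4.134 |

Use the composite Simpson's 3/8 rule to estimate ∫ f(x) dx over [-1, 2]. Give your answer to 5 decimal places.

8.37075

h = 0.5, n = 6.
(3h/8)·[y₀ + 3y₁ + 3y₂ + 2y₃ + 3y₄ + 3y₅ + y₆] = 0.1875·(44.644) = 8.37075.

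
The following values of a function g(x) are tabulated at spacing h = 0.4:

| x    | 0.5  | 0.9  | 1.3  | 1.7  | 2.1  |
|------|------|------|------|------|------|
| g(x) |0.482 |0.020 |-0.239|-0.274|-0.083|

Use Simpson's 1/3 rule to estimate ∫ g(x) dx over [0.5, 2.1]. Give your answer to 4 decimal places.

h = 0.4, n = 4.
(h/3)·[y₀ + 4y₁ + 2y₂ + 4y₃ + y₄] = 0.133333·(-1.095) = -0.1460.

-0.1460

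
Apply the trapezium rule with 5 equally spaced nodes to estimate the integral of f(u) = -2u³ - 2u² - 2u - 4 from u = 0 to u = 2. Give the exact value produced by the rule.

-26

h = (2 − 0)/4 = 0.5.
Nodes u₀,…,u₄ = 0, 0.5, 1, 1.5, 2.
f(u) = -2u³ - 2u² - 2u - 4: f₀=-4, f₁=-5.75, f₂=-10, f₃=-18.25, f₄=-32.
(h/2)·[f₀ + 2f₁ + 2f₂ + 2f₃ + f₄] = 0.25·(-104) = -26.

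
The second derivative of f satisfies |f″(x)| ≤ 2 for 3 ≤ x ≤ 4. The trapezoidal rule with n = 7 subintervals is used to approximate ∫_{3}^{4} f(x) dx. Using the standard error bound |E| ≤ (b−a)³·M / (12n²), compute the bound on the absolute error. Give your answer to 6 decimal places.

|E| ≤ (1)³·2 / (12·7²) = 2/588 = 0.003401.

0.003401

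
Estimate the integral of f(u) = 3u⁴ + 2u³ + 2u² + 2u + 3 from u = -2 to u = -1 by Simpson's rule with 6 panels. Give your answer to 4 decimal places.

h = (-1 − (-2))/6 = 0.166667.
Nodes u₀,…,u₆ = -2, -1.833333, -1.666667, -1.5, -1.333333, -1.166667, -1.
f(u) = 3u⁴ + 2u³ + 2u² + 2u + 3: f₀=39, f₁=27.622685, f₂=19.111111, f₃=12.9375, f₄=8.629630, f₅=5.770833, f₆=4.
(h/3)·[f₀ + 4f₁ + 2f₂ + 4f₃ + 2f₄ + 4f₅ + f₆] = 0.055556·(283.805556) = 15.7670.

15.7670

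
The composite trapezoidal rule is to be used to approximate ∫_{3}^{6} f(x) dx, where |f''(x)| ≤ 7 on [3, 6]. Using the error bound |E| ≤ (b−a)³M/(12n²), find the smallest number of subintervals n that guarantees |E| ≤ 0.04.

20

Need 189/(12n²) ≤ 0.04.
n² ≥ 189/(12·0.04) = 393.75 ⇒ n ≥ 19.8431, so the smallest n is 20.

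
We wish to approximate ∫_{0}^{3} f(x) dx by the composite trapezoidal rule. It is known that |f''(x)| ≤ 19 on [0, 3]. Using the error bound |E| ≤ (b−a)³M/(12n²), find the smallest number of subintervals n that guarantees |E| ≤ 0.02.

47

Need 513/(12n²) ≤ 0.02.
n² ≥ 513/(12·0.02) = 2137.5 ⇒ n ≥ 46.2331, so the smallest n is 47.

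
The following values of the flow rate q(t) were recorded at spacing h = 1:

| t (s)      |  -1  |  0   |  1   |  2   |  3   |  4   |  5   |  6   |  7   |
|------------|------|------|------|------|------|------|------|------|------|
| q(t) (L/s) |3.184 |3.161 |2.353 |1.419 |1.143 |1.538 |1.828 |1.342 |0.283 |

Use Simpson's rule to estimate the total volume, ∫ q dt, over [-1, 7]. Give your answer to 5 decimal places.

14.65167

h = 1, n = 8.
(h/3)·[y₀ + 4y₁ + 2y₂ + 4y₃ + 2y₄ + 4y₅ + 2y₆ + 4y₇ + y₈] = 0.333333·(43.955) = 14.65167.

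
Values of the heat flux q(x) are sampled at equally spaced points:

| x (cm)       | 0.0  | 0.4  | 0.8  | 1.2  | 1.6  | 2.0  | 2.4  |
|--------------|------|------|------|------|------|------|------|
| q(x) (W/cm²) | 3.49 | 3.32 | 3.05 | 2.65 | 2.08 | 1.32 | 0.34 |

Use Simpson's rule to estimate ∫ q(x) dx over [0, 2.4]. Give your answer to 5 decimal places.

5.76667

h = 0.4, n = 6.
(h/3)·[y₀ + 4y₁ + 2y₂ + 4y₃ + 2y₄ + 4y₅ + y₆] = 0.133333·(43.25) = 5.76667.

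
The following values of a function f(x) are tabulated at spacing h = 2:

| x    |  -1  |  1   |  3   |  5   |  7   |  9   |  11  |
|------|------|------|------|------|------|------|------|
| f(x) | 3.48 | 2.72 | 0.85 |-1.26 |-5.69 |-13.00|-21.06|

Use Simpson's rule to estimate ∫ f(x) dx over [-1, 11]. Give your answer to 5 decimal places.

-48.94667

h = 2, n = 6.
(h/3)·[y₀ + 4y₁ + 2y₂ + 4y₃ + 2y₄ + 4y₅ + y₆] = 0.666667·(-73.42) = -48.94667.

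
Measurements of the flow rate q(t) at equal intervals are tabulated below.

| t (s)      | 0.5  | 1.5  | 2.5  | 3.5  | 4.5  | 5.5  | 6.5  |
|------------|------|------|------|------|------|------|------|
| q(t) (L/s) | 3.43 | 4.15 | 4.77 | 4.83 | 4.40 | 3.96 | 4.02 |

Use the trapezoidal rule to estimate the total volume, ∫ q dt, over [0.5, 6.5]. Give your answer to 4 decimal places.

25.8350

h = 1, n = 6.
(h/2)·[y₀ + 2y₁ + 2y₂ + 2y₃ + 2y₄ + 2y₅ + y₆] = 0.5·(51.67) = 25.8350.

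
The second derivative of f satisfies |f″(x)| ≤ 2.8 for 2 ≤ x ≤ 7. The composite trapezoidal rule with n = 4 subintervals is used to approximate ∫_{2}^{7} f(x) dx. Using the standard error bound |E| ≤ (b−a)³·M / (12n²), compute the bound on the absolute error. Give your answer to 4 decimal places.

|E| ≤ (5)³·2.8 / (12·4²) = 350/192 = 1.8229.

1.8229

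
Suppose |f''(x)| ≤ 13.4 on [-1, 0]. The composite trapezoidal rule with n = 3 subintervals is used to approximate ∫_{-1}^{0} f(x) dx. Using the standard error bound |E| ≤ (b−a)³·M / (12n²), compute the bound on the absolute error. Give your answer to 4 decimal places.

|E| ≤ (1)³·13.4 / (12·3²) = 13.4/108 = 0.1241.

0.1241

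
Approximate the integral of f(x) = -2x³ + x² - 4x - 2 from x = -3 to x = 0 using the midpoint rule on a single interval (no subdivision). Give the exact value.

39

M = (b−a)·f(-1.5) = 3·(13) = 39.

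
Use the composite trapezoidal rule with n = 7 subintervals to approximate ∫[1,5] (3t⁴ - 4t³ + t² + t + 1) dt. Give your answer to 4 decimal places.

1340.5614

h = (5 − 1)/7 = 0.571429.
Nodes t₀,…,t₇ = 1, 1.571429, 2.142857, 2.714286, 3.285714, 3.857143, 4.428571, 5.
f(t) = 3t⁴ - 4t³ + t² + t + 1: f₀=2, f₁=7.812578, f₂=31.630987, f₃=93.926697, f₄=222.847980, f₅=454.219908, f₆=831.544357, f₇=1406.
(h/2)·[f₀ + 2f₁ + 2f₂ + 2f₃ + 2f₄ + 2f₅ + 2f₆ + f₇] = 0.285714·(4691.965015) = 1340.5614.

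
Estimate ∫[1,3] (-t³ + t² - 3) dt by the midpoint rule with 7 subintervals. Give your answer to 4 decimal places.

h = (3 − 1)/7 = 0.285714.
Midpoints m₁,…,m₇ = 1.142857, 1.428571, 1.714286, 2, 2.285714, 2.571429, 2.857143.
f(m₁)=-3.186589, f(m₂)=-3.874636, f(m₃)=-5.099125, f(m₄)=-7, f(m₅)=-9.717201, f(m₆)=-13.390671, f(m₇)=-18.160350.
h·[f(m₁) + f(m₂) + f(m₃) + f(m₄) + f(m₅) + f(m₆) + f(m₇)] = 0.285714·(-60.428571) = -17.2653.

-17.2653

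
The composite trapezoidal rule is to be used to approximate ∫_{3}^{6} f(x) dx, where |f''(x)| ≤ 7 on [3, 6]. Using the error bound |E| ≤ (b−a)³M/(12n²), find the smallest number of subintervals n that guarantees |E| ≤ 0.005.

57

Need 189/(12n²) ≤ 0.005.
n² ≥ 189/(12·0.005) = 3150 ⇒ n ≥ 56.1249, so the smallest n is 57.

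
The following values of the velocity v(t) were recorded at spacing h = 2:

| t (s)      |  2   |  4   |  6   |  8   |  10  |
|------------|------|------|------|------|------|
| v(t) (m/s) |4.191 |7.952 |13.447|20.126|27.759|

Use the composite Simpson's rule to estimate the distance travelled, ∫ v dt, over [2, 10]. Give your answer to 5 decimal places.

h = 2, n = 4.
(h/3)·[y₀ + 4y₁ + 2y₂ + 4y₃ + y₄] = 0.666667·(171.156) = 114.10400.

114.10400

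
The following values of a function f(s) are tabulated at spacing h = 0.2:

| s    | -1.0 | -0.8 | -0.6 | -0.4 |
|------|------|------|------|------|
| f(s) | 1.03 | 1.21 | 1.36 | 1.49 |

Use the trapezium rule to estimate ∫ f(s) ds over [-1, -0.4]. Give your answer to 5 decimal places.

0.76600

h = 0.2, n = 3.
(h/2)·[y₀ + 2y₁ + 2y₂ + y₃] = 0.1·(7.66) = 0.76600.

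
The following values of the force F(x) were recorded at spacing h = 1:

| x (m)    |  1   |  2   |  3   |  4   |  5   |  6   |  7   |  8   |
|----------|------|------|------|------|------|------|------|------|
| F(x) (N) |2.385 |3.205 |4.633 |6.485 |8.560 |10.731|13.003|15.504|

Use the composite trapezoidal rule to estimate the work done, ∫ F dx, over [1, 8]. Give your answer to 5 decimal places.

55.56150

h = 1, n = 7.
(h/2)·[y₀ + 2y₁ + 2y₂ + 2y₃ + 2y₄ + 2y₅ + 2y₆ + y₇] = 0.5·(111.123) = 55.56150.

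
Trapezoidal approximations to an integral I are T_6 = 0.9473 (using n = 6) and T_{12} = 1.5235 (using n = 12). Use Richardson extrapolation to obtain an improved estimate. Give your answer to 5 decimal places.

R = (4·T_{12} − T_6) / 3 = (4·1.5235 − 0.9473)/3 = (5.1467)/3 = 1.71557.

1.71557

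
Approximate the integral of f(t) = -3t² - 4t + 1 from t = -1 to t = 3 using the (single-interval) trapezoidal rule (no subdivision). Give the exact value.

-72

T = (b−a)/2 · [f(-1) + f(3)] = 2·[2 + (-38)] = -72.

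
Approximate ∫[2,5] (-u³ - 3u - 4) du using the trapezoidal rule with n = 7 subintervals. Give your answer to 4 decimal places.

h = (5 − 2)/7 = 0.428571.
Nodes u₀,…,u₇ = 2, 2.428571, 2.857143, 3.285714, 3.714286, 4.142857, 4.571429, 5.
f(u) = -u³ - 3u - 4: f₀=-18, f₁=-25.609329, f₂=-35.895044, f₃=-49.329446, f₄=-66.384840, f₅=-87.533528, f₆=-113.247813, f₇=-144.
(h/2)·[f₀ + 2f₁ + 2f₂ + 2f₃ + 2f₄ + 2f₅ + 2f₆ + f₇] = 0.214286·(-918) = -196.7143.

-196.7143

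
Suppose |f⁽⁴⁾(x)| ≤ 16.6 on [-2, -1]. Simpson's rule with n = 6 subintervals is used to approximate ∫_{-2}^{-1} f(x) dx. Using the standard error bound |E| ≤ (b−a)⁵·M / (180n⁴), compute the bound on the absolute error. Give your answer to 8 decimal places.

|E| ≤ (1)⁵·16.6 / (180·6⁴) = 16.6/233280 = 0.00007116.

0.00007116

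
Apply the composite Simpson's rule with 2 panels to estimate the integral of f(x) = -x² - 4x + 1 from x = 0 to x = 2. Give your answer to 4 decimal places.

h = (2 − 0)/2 = 1.
Nodes x₀,…,x₂ = 0, 1, 2.
f(x) = -x² - 4x + 1: f₀=1, f₁=-4, f₂=-11.
(h/3)·[f₀ + 4f₁ + f₂] = 0.333333·(-26) = -8.6667.

-8.6667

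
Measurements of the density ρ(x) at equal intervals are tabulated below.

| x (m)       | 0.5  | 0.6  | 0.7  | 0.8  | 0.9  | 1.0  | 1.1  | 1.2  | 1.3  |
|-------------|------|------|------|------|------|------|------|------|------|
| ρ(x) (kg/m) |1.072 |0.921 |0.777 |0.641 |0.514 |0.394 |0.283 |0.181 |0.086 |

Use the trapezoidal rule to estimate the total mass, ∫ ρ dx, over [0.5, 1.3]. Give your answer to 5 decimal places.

h = 0.1, n = 8.
(h/2)·[y₀ + 2y₁ + 2y₂ + 2y₃ + 2y₄ + 2y₅ + 2y₆ + 2y₇ + y₈] = 0.05·(8.580) = 0.42900.

0.42900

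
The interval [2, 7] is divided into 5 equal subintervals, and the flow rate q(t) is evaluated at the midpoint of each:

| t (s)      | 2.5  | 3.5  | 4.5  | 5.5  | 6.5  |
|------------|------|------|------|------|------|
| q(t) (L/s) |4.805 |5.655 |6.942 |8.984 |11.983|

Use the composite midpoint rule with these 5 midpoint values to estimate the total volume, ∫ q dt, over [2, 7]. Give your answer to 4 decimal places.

h = 1, n = 5.
h·[y(m₁) + y(m₂) + y(m₃) + y(m₄) + y(m₅)] = 1·(38.369) = 38.3690.

38.3690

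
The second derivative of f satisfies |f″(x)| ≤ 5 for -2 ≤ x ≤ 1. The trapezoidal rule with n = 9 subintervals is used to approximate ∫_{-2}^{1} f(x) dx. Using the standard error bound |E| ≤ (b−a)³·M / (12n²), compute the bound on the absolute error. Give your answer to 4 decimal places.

|E| ≤ (3)³·5 / (12·9²) = 135/972 = 0.1389.

0.1389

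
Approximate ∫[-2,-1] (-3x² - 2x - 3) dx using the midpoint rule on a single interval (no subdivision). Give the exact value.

M = (b−a)·f(-1.5) = 1·(-6.75) = -6.75.

-6.75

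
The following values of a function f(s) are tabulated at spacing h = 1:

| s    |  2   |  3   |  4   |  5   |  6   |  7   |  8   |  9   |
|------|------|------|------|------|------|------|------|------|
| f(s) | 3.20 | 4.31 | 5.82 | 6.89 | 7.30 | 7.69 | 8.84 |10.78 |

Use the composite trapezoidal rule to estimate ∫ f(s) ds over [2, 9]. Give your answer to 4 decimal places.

h = 1, n = 7.
(h/2)·[y₀ + 2y₁ + 2y₂ + 2y₃ + 2y₄ + 2y₅ + 2y₆ + y₇] = 0.5·(95.68) = 47.8400.

47.8400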